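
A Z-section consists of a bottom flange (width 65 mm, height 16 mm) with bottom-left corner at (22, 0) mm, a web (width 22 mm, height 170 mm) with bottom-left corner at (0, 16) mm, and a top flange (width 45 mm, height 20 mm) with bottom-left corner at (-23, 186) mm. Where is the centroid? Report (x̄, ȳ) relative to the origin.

bottom flange: A = 65 × 16 = 1040.00, centroid at (54.50, 8.00).
web: A = 22 × 170 = 3740.00, centroid at (11.00, 101.00).
top flange: A = 45 × 20 = 900.00, centroid at (-0.50, 196.00).
ΣA = 5680.00 mm²
ΣAx̄ = (1040.00)(54.50) + (3740.00)(11.00) + (900.00)(-0.50) = 97370.00 mm³
ΣAȳ = (1040.00)(8.00) + (3740.00)(101.00) + (900.00)(196.00) = 562460.00 mm³
x̄ = 97370.00 / 5680.00 = 17.14 mm
ȳ = 562460.00 / 5680.00 = 99.02 mm

x̄ = 17.14 mm, ȳ = 99.02 mm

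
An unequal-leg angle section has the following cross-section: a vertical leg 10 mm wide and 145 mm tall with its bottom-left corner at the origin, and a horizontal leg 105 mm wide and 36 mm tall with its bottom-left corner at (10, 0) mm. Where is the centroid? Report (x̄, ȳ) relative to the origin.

x̄ = 46.56 mm, ȳ = 33.11 mm

Part | A | x̄ᵢ | ȳᵢ | A·x̄ᵢ | A·ȳᵢ
vertical leg | 1450.00 | 5.00 | 72.50 | 7250.00 | 105125.00
horizontal leg | 3780.00 | 62.50 | 18.00 | 236250.00 | 68040.00
Σ | 5230.00 |  |  | 243500.00 | 173165.00
x̄ = 243500.00 / 5230.00 = 46.56 mm
ȳ = 173165.00 / 5230.00 = 33.11 mm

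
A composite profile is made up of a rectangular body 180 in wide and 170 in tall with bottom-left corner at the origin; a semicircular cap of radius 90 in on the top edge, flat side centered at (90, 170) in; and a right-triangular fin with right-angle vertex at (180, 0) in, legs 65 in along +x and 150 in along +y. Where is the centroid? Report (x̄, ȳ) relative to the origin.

rectangular body: A = 180 × 170 = 30600.00, centroid at (90.00, 85.00).
semicircular top: A = ½π·90² = 12723.45, centroid at (90.00, 208.20).
triangular fin: A = ½·65·150 = 4875.00, centroid at (201.67, 50.00).
ΣA = 48198.45 in²
ΣAx̄ = (30600.00)(90.00) + (12723.45)(90.00) + (4875.00)(201.67) = 4882235.52 in³
ΣAȳ = (30600.00)(85.00) + (12723.45)(208.20) + (4875.00)(50.00) = 5493736.54 in³
x̄ = 4882235.52 / 48198.45 = 101.29 in
ȳ = 5493736.54 / 48198.45 = 113.98 in

x̄ = 101.29 in, ȳ = 113.98 in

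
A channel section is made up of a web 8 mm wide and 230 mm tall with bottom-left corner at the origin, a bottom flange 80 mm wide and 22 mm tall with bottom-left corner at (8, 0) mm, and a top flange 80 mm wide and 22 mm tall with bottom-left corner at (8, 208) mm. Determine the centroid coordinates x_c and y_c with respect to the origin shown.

x_c = 32.90 mm, y_c = 115.00 mm

web: A = 8 × 230 = 1840.00, centroid at (4.00, 115.00).
bottom flange: A = 80 × 22 = 1760.00, centroid at (48.00, 11.00).
top flange: A = 80 × 22 = 1760.00, centroid at (48.00, 219.00).
ΣA = 5360.00 mm²
ΣAx_c = (1840.00)(4.00) + (1760.00)(48.00) + (1760.00)(48.00) = 176320.00 mm³
ΣAy_c = (1840.00)(115.00) + (1760.00)(11.00) + (1760.00)(219.00) = 616400.00 mm³
x_c = 176320.00 / 5360.00 = 32.90 mm
y_c = 616400.00 / 5360.00 = 115.00 mm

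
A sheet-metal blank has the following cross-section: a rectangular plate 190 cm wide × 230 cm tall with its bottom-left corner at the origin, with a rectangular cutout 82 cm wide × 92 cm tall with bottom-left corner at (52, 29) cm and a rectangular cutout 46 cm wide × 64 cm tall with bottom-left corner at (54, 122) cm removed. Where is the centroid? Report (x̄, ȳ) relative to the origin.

plate: A = 190 × 230 = 43700.00, centroid at (95.00, 115.00).
hole 1: A = −(82 × 92) = -7544.00, centroid at (93.00, 75.00).
hole 2: A = −(46 × 64) = -2944.00, centroid at (77.00, 154.00).
ΣA = 33212.00 cm², ΣAx̄ = 3223220.00 cm³, ΣAȳ = 4006324.00 cm³.
x̄ = 3223220.00/33212.00 = 97.05 cm; ȳ = 4006324.00/33212.00 = 120.63 cm.

x̄ = 97.05 cm, ȳ = 120.63 cm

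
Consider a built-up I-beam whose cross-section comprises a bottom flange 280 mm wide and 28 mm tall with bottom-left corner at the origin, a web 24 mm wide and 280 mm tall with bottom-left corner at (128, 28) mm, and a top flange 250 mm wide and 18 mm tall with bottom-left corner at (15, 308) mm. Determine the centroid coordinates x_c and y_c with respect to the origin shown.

bottom flange: A = 280 × 28 = 7840.00, centroid at (140.00, 14.00).
web: A = 24 × 280 = 6720.00, centroid at (140.00, 168.00).
top flange: A = 250 × 18 = 4500.00, centroid at (140.00, 317.00).
ΣA = 19060.00 mm²
ΣAx_c = (7840.00)(140.00) + (6720.00)(140.00) + (4500.00)(140.00) = 2668400.00 mm³
ΣAy_c = (7840.00)(14.00) + (6720.00)(168.00) + (4500.00)(317.00) = 2665220.00 mm³
x_c = 2668400.00 / 19060.00 = 140.00 mm
y_c = 2665220.00 / 19060.00 = 139.83 mm

x_c = 140.00 mm, y_c = 139.83 mm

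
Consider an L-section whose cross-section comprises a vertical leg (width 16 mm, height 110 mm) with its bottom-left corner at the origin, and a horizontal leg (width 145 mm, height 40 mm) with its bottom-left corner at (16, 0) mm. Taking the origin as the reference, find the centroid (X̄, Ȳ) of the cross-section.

vertical leg: A = 16 × 110 = 1760.00, centroid at (8.00, 55.00).
horizontal leg: A = 145 × 40 = 5800.00, centroid at (88.50, 20.00).
ΣA = 7560.00 mm²
ΣAX̄ = (1760.00)(8.00) + (5800.00)(88.50) = 527380.00 mm³
ΣAȲ = (1760.00)(55.00) + (5800.00)(20.00) = 212800.00 mm³
X̄ = 527380.00 / 7560.00 = 69.76 mm
Ȳ = 212800.00 / 7560.00 = 28.15 mm

X̄ = 69.76 mm, Ȳ = 28.15 mm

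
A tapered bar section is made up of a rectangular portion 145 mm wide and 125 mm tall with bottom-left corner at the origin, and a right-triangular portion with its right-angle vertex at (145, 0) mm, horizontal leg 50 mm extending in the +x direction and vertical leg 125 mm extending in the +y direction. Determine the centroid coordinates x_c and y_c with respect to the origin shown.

rectangular portion: A = 145 × 125 = 18125.00, centroid at (72.50, 62.50).
triangular portion: A = ½·50·125 = 3125.00, centroid at (161.67, 41.67).
ΣA = 21250.00 mm²
ΣAx_c = (18125.00)(72.50) + (3125.00)(161.67) = 1819270.83 mm³
ΣAy_c = (18125.00)(62.50) + (3125.00)(41.67) = 1263020.83 mm³
x_c = 1819270.83 / 21250.00 = 85.61 mm
y_c = 1263020.83 / 21250.00 = 59.44 mm

x_c = 85.61 mm, y_c = 59.44 mm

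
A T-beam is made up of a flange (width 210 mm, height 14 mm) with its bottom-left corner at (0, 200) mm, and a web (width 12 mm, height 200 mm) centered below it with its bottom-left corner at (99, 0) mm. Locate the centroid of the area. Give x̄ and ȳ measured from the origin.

Part | A | x̄ᵢ | ȳᵢ | A·x̄ᵢ | A·ȳᵢ
web | 2400.00 | 105.00 | 100.00 | 252000.00 | 240000.00
flange | 2940.00 | 105.00 | 207.00 | 308700.00 | 608580.00
Σ | 5340.00 |  |  | 560700.00 | 848580.00
x̄ = 560700.00 / 5340.00 = 105.00 mm
ȳ = 848580.00 / 5340.00 = 158.91 mm

x̄ = 105.00 mm, ȳ = 158.91 mm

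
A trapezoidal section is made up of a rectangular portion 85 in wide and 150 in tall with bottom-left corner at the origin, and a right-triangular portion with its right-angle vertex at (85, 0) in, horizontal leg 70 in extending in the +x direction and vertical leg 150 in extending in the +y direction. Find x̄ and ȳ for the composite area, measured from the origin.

x̄ = 61.70 in, ȳ = 67.71 in

rectangular portion: A = 85 × 150 = 12750.00, centroid at (42.50, 75.00).
triangular portion: A = ½·70·150 = 5250.00, centroid at (108.33, 50.00).
ΣA = 18000.00 in²
ΣAx̄ = (12750.00)(42.50) + (5250.00)(108.33) = 1110625.00 in³
ΣAȳ = (12750.00)(75.00) + (5250.00)(50.00) = 1218750.00 in³
x̄ = 1110625.00 / 18000.00 = 61.70 in
ȳ = 1218750.00 / 18000.00 = 67.71 in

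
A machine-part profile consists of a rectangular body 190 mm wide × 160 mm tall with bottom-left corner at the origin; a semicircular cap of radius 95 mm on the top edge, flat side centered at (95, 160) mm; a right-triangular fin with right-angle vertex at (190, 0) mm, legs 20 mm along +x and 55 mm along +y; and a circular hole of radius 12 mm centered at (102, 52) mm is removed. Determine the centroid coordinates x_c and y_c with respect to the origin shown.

x_c = 96.18 mm, y_c = 117.71 mm

Part | A | x̄ᵢ | ȳᵢ | A·x̄ᵢ | A·ȳᵢ
rectangular body | 30400.00 | 95.00 | 80.00 | 2888000.00 | 2432000.00
semicircular top | 14176.44 | 95.00 | 200.32 | 1346761.50 | 2839813.23
triangular fin | 550.00 | 196.67 | 18.33 | 108166.67 | 10083.33
hole | -452.39 | 102.00 | 52.00 | -46143.71 | -23524.25
Σ | 44674.05 |  |  | 4296784.45 | 5258372.32
x_c = 4296784.45 / 44674.05 = 96.18 mm
y_c = 5258372.32 / 44674.05 = 117.71 mm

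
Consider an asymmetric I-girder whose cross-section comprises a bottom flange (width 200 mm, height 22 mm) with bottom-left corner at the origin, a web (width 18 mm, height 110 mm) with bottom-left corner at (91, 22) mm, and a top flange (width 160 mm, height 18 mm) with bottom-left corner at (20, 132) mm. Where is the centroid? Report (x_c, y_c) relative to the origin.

bottom flange: A = 200 × 22 = 4400.00, centroid at (100.00, 11.00).
web: A = 18 × 110 = 1980.00, centroid at (100.00, 77.00).
top flange: A = 160 × 18 = 2880.00, centroid at (100.00, 141.00).
ΣA = 9260.00 mm², ΣAx_c = 926000.00 mm³, ΣAy_c = 606940.00 mm³.
x_c = 926000.00/9260.00 = 100.00 mm; y_c = 606940.00/9260.00 = 65.54 mm.

x_c = 100.00 mm, y_c = 65.54 mm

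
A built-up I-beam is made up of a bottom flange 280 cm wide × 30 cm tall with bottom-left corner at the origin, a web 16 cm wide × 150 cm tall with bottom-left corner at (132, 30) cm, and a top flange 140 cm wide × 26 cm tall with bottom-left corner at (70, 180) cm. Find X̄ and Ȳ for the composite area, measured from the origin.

bottom flange: A = 280 × 30 = 8400.00, centroid at (140.00, 15.00).
web: A = 16 × 150 = 2400.00, centroid at (140.00, 105.00).
top flange: A = 140 × 26 = 3640.00, centroid at (140.00, 193.00).
ΣA = 14440.00 cm²
ΣAX̄ = (8400.00)(140.00) + (2400.00)(140.00) + (3640.00)(140.00) = 2021600.00 cm³
ΣAȲ = (8400.00)(15.00) + (2400.00)(105.00) + (3640.00)(193.00) = 1080520.00 cm³
X̄ = 2021600.00 / 14440.00 = 140.00 cm
Ȳ = 1080520.00 / 14440.00 = 74.83 cm

X̄ = 140.00 cm, Ȳ = 74.83 cm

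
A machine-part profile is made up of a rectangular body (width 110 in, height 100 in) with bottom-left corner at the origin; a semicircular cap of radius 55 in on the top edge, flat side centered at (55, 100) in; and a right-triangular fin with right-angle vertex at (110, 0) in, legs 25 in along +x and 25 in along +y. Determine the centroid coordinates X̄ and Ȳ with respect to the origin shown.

Part | A | x̄ᵢ | ȳᵢ | A·x̄ᵢ | A·ȳᵢ
rectangular body | 11000.00 | 55.00 | 50.00 | 605000.00 | 550000.00
semicircular top | 4751.66 | 55.00 | 123.34 | 261341.24 | 586082.56
triangular fin | 312.50 | 118.33 | 8.33 | 36979.17 | 2604.17
Σ | 16064.16 |  |  | 903320.41 | 1138686.72
X̄ = 903320.41 / 16064.16 = 56.23 in
Ȳ = 1138686.72 / 16064.16 = 70.88 in

X̄ = 56.23 in, Ȳ = 70.88 in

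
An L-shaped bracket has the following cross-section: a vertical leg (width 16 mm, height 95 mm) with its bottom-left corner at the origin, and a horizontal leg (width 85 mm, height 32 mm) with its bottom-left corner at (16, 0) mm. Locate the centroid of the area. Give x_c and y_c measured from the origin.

Part | A | x̄ᵢ | ȳᵢ | A·x̄ᵢ | A·ȳᵢ
vertical leg | 1520.00 | 8.00 | 47.50 | 12160.00 | 72200.00
horizontal leg | 2720.00 | 58.50 | 16.00 | 159120.00 | 43520.00
Σ | 4240.00 |  |  | 171280.00 | 115720.00
x_c = 171280.00 / 4240.00 = 40.40 mm
y_c = 115720.00 / 4240.00 = 27.29 mm

x_c = 40.40 mm, y_c = 27.29 mm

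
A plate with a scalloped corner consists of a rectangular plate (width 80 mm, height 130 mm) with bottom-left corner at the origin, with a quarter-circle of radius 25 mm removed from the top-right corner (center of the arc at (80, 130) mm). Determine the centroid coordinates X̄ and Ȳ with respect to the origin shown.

plate: A = 80 × 130 = 10400.00, centroid at (40.00, 65.00).
removed quarter-circle: A = −¼π·25² = -490.87, centroid at (69.39, 119.39).
ΣA = 9909.13 mm², ΣAX̄ = 381938.43 mm³, ΣAȲ = 617394.73 mm³.
X̄ = 381938.43/9909.13 = 38.54 mm; Ȳ = 617394.73/9909.13 = 62.31 mm.

X̄ = 38.54 mm, Ȳ = 62.31 mm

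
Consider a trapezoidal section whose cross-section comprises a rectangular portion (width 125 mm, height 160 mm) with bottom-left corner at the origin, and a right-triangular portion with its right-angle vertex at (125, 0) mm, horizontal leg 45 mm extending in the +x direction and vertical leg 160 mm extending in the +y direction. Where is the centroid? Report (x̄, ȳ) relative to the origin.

Part | A | x̄ᵢ | ȳᵢ | A·x̄ᵢ | A·ȳᵢ
rectangular portion | 20000.00 | 62.50 | 80.00 | 1250000.00 | 1600000.00
triangular portion | 3600.00 | 140.00 | 53.33 | 504000.00 | 192000.00
Σ | 23600.00 |  |  | 1754000.00 | 1792000.00
x̄ = 1754000.00 / 23600.00 = 74.32 mm
ȳ = 1792000.00 / 23600.00 = 75.93 mm

x̄ = 74.32 mm, ȳ = 75.93 mm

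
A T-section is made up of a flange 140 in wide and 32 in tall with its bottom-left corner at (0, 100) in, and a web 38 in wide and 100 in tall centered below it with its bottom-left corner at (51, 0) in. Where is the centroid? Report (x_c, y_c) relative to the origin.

x_c = 70.00 in, y_c = 85.71 in

web: A = 38 × 100 = 3800.00, centroid at (70.00, 50.00).
flange: A = 140 × 32 = 4480.00, centroid at (70.00, 116.00).
ΣA = 8280.00 in², ΣAx_c = 579600.00 in³, ΣAy_c = 709680.00 in³.
x_c = 579600.00/8280.00 = 70.00 in; y_c = 709680.00/8280.00 = 85.71 in.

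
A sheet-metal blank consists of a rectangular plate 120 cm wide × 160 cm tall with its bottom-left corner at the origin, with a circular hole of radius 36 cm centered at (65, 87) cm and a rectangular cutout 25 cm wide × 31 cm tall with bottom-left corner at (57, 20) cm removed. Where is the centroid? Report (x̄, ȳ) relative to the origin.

Part | A | x̄ᵢ | ȳᵢ | A·x̄ᵢ | A·ȳᵢ
plate | 19200.00 | 60.00 | 80.00 | 1152000.00 | 1536000.00
hole 1 | -4071.50 | 65.00 | 87.00 | -264647.77 | -354220.85
hole 2 | -775.00 | 69.50 | 35.50 | -53862.50 | -27512.50
Σ | 14353.50 |  |  | 833489.73 | 1154266.65
x̄ = 833489.73 / 14353.50 = 58.07 cm
ȳ = 1154266.65 / 14353.50 = 80.42 cm

x̄ = 58.07 cm, ȳ = 80.42 cm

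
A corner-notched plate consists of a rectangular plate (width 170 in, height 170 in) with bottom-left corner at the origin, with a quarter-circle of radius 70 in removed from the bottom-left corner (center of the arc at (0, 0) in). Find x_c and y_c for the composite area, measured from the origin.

x_c = 93.49 in, y_c = 93.49 in

plate: A = 170 × 170 = 28900.00, centroid at (85.00, 85.00).
removed quarter-circle: A = −¼π·70² = -3848.45, centroid at (29.71, 29.71).
ΣA = 25051.55 in², ΣAx_c = 2342166.67 in³, ΣAy_c = 2342166.67 in³.
x_c = 2342166.67/25051.55 = 93.49 in; y_c = 2342166.67/25051.55 = 93.49 in.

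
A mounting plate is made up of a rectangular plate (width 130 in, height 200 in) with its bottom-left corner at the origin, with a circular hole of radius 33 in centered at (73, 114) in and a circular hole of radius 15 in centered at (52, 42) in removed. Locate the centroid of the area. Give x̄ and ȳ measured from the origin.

x̄ = 64.17 in, ȳ = 99.68 in

plate: A = 130 × 200 = 26000.00, centroid at (65.00, 100.00).
hole 1: A = −π·33² = -3421.19, centroid at (73.00, 114.00).
hole 2: A = −π·15² = -706.86, centroid at (52.00, 42.00).
ΣA = 21871.95 in², ΣAx̄ = 1403496.17 in³, ΣAȳ = 2180295.79 in³.
x̄ = 1403496.17/21871.95 = 64.17 in; ȳ = 2180295.79/21871.95 = 99.68 in.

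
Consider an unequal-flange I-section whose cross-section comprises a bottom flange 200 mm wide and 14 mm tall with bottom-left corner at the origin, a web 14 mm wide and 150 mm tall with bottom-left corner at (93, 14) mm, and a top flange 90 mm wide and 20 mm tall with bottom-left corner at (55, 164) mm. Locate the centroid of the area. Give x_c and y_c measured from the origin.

x_c = 100.00 mm, y_c = 77.57 mm

bottom flange: A = 200 × 14 = 2800.00, centroid at (100.00, 7.00).
web: A = 14 × 150 = 2100.00, centroid at (100.00, 89.00).
top flange: A = 90 × 20 = 1800.00, centroid at (100.00, 174.00).
ΣA = 6700.00 mm²
ΣAx_c = (2800.00)(100.00) + (2100.00)(100.00) + (1800.00)(100.00) = 670000.00 mm³
ΣAy_c = (2800.00)(7.00) + (2100.00)(89.00) + (1800.00)(174.00) = 519700.00 mm³
x_c = 670000.00 / 6700.00 = 100.00 mm
y_c = 519700.00 / 6700.00 = 77.57 mm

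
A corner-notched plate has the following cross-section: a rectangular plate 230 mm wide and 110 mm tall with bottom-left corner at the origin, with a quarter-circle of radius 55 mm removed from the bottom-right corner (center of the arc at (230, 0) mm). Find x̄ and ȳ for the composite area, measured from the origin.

x̄ = 105.50 mm, ȳ = 58.28 mm

plate: A = 230 × 110 = 25300.00, centroid at (115.00, 55.00).
removed quarter-circle: A = −¼π·55² = -2375.83, centroid at (206.66, 23.34).
ΣA = 22924.17 mm², ΣAx̄ = 2418517.56 mm³, ΣAȳ = 1336041.67 mm³.
x̄ = 2418517.56/22924.17 = 105.50 mm; ȳ = 1336041.67/22924.17 = 58.28 mm.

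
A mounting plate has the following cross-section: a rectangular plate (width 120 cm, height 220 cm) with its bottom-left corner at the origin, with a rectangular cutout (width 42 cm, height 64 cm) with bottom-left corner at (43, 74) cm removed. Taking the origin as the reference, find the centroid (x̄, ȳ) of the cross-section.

x̄ = 59.55 cm, ȳ = 110.45 cm

plate: A = 120 × 220 = 26400.00, centroid at (60.00, 110.00).
hole: A = −(42 × 64) = -2688.00, centroid at (64.00, 106.00).
ΣA = 23712.00 cm²
ΣAx̄ = (26400.00)(60.00) + (-2688.00)(64.00) = 1411968.00 cm³
ΣAȳ = (26400.00)(110.00) + (-2688.00)(106.00) = 2619072.00 cm³
x̄ = 1411968.00 / 23712.00 = 59.55 cm
ȳ = 2619072.00 / 23712.00 = 110.45 cm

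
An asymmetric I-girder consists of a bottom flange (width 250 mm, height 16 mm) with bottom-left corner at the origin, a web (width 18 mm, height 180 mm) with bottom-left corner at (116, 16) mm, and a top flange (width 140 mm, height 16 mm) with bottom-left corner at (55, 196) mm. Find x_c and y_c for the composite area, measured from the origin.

x_c = 125.00 mm, y_c = 87.81 mm

Part | A | x̄ᵢ | ȳᵢ | A·x̄ᵢ | A·ȳᵢ
bottom flange | 4000.00 | 125.00 | 8.00 | 500000.00 | 32000.00
web | 3240.00 | 125.00 | 106.00 | 405000.00 | 343440.00
top flange | 2240.00 | 125.00 | 204.00 | 280000.00 | 456960.00
Σ | 9480.00 |  |  | 1185000.00 | 832400.00
x_c = 1185000.00 / 9480.00 = 125.00 mm
y_c = 832400.00 / 9480.00 = 87.81 mm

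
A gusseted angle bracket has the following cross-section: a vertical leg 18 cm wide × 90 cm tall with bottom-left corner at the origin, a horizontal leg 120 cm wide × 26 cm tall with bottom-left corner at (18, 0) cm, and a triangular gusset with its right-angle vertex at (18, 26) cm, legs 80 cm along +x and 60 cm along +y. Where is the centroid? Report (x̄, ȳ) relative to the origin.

vertical leg: A = 18 × 90 = 1620.00, centroid at (9.00, 45.00).
horizontal leg: A = 120 × 26 = 3120.00, centroid at (78.00, 13.00).
gusset: A = ½·80·60 = 2400.00, centroid at (44.67, 46.00).
ΣA = 7140.00 cm²
ΣAx̄ = (1620.00)(9.00) + (3120.00)(78.00) + (2400.00)(44.67) = 365140.00 cm³
ΣAȳ = (1620.00)(45.00) + (3120.00)(13.00) + (2400.00)(46.00) = 223860.00 cm³
x̄ = 365140.00 / 7140.00 = 51.14 cm
ȳ = 223860.00 / 7140.00 = 31.35 cm

x̄ = 51.14 cm, ȳ = 31.35 cm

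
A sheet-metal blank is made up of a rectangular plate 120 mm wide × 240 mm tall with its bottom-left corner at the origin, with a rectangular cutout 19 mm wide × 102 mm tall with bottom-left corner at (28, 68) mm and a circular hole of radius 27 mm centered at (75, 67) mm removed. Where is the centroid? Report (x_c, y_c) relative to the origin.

plate: A = 120 × 240 = 28800.00, centroid at (60.00, 120.00).
hole 1: A = −(19 × 102) = -1938.00, centroid at (37.50, 119.00).
hole 2: A = −π·27² = -2290.22, centroid at (75.00, 67.00).
ΣA = 24571.78 mm²
ΣAx_c = (28800.00)(60.00) + (-1938.00)(37.50) + (-2290.22)(75.00) = 1483558.42 mm³
ΣAy_c = (28800.00)(120.00) + (-1938.00)(119.00) + (-2290.22)(67.00) = 3071933.19 mm³
x_c = 1483558.42 / 24571.78 = 60.38 mm
y_c = 3071933.19 / 24571.78 = 125.02 mm

x_c = 60.38 mm, y_c = 125.02 mm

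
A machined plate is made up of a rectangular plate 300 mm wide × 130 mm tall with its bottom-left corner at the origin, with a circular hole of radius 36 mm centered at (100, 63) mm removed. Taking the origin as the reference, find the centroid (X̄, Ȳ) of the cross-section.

X̄ = 155.83 mm, Ȳ = 65.23 mm

Part | A | x̄ᵢ | ȳᵢ | A·x̄ᵢ | A·ȳᵢ
plate | 39000.00 | 150.00 | 65.00 | 5850000.00 | 2535000.00
hole | -4071.50 | 100.00 | 63.00 | -407150.41 | -256504.76
Σ | 34928.50 |  |  | 5442849.59 | 2278495.24
X̄ = 5442849.59 / 34928.50 = 155.83 mm
Ȳ = 2278495.24 / 34928.50 = 65.23 mm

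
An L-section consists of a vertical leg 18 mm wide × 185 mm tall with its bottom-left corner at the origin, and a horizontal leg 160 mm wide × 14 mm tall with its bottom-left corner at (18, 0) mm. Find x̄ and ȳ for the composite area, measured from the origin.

x̄ = 44.79 mm, ȳ = 58.12 mm

vertical leg: A = 18 × 185 = 3330.00, centroid at (9.00, 92.50).
horizontal leg: A = 160 × 14 = 2240.00, centroid at (98.00, 7.00).
ΣA = 5570.00 mm², ΣAx̄ = 249490.00 mm³, ΣAȳ = 323705.00 mm³.
x̄ = 249490.00/5570.00 = 44.79 mm; ȳ = 323705.00/5570.00 = 58.12 mm.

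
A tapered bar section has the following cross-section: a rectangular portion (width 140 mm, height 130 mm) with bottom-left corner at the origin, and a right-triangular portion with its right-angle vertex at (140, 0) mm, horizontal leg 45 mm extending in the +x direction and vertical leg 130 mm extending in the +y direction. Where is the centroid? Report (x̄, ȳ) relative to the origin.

rectangular portion: A = 140 × 130 = 18200.00, centroid at (70.00, 65.00).
triangular portion: A = ½·45·130 = 2925.00, centroid at (155.00, 43.33).
ΣA = 21125.00 mm²
ΣAx̄ = (18200.00)(70.00) + (2925.00)(155.00) = 1727375.00 mm³
ΣAȳ = (18200.00)(65.00) + (2925.00)(43.33) = 1309750.00 mm³
x̄ = 1727375.00 / 21125.00 = 81.77 mm
ȳ = 1309750.00 / 21125.00 = 62.00 mm

x̄ = 81.77 mm, ȳ = 62.00 mm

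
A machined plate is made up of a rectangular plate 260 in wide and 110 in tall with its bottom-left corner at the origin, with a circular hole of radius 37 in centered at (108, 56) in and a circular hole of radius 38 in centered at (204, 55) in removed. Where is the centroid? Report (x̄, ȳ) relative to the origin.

x̄ = 117.80 in, ȳ = 54.78 in

Part | A | x̄ᵢ | ȳᵢ | A·x̄ᵢ | A·ȳᵢ
plate | 28600.00 | 130.00 | 55.00 | 3718000.00 | 1573000.00
hole 1 | -4300.84 | 108.00 | 56.00 | -464490.76 | -240847.06
hole 2 | -4536.46 | 204.00 | 55.00 | -925437.80 | -249505.29
Σ | 19762.70 |  |  | 2328071.45 | 1082647.65
x̄ = 2328071.45 / 19762.70 = 117.80 in
ȳ = 1082647.65 / 19762.70 = 54.78 in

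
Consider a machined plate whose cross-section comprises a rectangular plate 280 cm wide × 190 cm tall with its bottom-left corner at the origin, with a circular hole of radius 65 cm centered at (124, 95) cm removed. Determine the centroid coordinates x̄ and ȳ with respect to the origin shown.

Part | A | x̄ᵢ | ȳᵢ | A·x̄ᵢ | A·ȳᵢ
plate | 53200.00 | 140.00 | 95.00 | 7448000.00 | 5054000.00
hole | -13273.23 | 124.00 | 95.00 | -1645880.39 | -1260956.75
Σ | 39926.77 |  |  | 5802119.61 | 3793043.25
x̄ = 5802119.61 / 39926.77 = 145.32 cm
ȳ = 3793043.25 / 39926.77 = 95.00 cm

x̄ = 145.32 cm, ȳ = 95.00 cm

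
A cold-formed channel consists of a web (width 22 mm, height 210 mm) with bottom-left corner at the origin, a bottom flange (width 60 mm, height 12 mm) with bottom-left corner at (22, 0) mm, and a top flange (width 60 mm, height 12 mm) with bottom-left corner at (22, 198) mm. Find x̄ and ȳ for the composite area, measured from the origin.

web: A = 22 × 210 = 4620.00, centroid at (11.00, 105.00).
bottom flange: A = 60 × 12 = 720.00, centroid at (52.00, 6.00).
top flange: A = 60 × 12 = 720.00, centroid at (52.00, 204.00).
ΣA = 6060.00 mm²
ΣAx̄ = (4620.00)(11.00) + (720.00)(52.00) + (720.00)(52.00) = 125700.00 mm³
ΣAȳ = (4620.00)(105.00) + (720.00)(6.00) + (720.00)(204.00) = 636300.00 mm³
x̄ = 125700.00 / 6060.00 = 20.74 mm
ȳ = 636300.00 / 6060.00 = 105.00 mm

x̄ = 20.74 mm, ȳ = 105.00 mm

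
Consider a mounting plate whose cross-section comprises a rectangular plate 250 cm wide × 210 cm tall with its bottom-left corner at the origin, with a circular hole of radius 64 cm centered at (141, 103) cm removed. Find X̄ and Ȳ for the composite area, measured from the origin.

plate: A = 250 × 210 = 52500.00, centroid at (125.00, 105.00).
hole: A = −π·64² = -12867.96, centroid at (141.00, 103.00).
ΣA = 39632.04 cm²
ΣAX̄ = (52500.00)(125.00) + (-12867.96)(141.00) = 4748117.15 cm³
ΣAȲ = (52500.00)(105.00) + (-12867.96)(103.00) = 4187099.76 cm³
X̄ = 4748117.15 / 39632.04 = 119.81 cm
Ȳ = 4187099.76 / 39632.04 = 105.65 cm

X̄ = 119.81 cm, Ȳ = 105.65 cm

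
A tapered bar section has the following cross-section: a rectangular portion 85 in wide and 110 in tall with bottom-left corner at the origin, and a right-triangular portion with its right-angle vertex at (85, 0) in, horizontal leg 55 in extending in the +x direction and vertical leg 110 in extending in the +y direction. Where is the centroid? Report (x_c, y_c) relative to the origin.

x_c = 57.37 in, y_c = 50.52 in

rectangular portion: A = 85 × 110 = 9350.00, centroid at (42.50, 55.00).
triangular portion: A = ½·55·110 = 3025.00, centroid at (103.33, 36.67).
ΣA = 12375.00 in²
ΣAx_c = (9350.00)(42.50) + (3025.00)(103.33) = 709958.33 in³
ΣAy_c = (9350.00)(55.00) + (3025.00)(36.67) = 625166.67 in³
x_c = 709958.33 / 12375.00 = 57.37 in
y_c = 625166.67 / 12375.00 = 50.52 in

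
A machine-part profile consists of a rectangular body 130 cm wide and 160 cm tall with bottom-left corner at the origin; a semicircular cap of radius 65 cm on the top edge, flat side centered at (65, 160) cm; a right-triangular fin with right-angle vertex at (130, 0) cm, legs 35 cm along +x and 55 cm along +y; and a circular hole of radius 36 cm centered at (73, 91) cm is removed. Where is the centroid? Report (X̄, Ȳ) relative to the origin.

X̄ = 66.69 cm, Ȳ = 105.07 cm

rectangular body: A = 130 × 160 = 20800.00, centroid at (65.00, 80.00).
semicircular top: A = ½π·65² = 6636.61, centroid at (65.00, 187.59).
triangular fin: A = ½·35·55 = 962.50, centroid at (141.67, 18.33).
hole: A = −π·36² = -4071.50, centroid at (73.00, 91.00).
ΣA = 24327.61 cm²
ΣAX̄ = (20800.00)(65.00) + (6636.61)(65.00) + (962.50)(141.67) + (-4071.50)(73.00) = 1622514.31 cm³
ΣAȲ = (20800.00)(80.00) + (6636.61)(187.59) + (962.50)(18.33) + (-4071.50)(91.00) = 2556080.61 cm³
X̄ = 1622514.31 / 24327.61 = 66.69 cm
Ȳ = 2556080.61 / 24327.61 = 105.07 cm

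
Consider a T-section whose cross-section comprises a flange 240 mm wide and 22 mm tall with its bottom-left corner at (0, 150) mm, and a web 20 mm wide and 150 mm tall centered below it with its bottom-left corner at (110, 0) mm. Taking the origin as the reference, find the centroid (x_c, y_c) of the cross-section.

web: A = 20 × 150 = 3000.00, centroid at (120.00, 75.00).
flange: A = 240 × 22 = 5280.00, centroid at (120.00, 161.00).
ΣA = 8280.00 mm²
ΣAx_c = (3000.00)(120.00) + (5280.00)(120.00) = 993600.00 mm³
ΣAy_c = (3000.00)(75.00) + (5280.00)(161.00) = 1075080.00 mm³
x_c = 993600.00 / 8280.00 = 120.00 mm
y_c = 1075080.00 / 8280.00 = 129.84 mm

x_c = 120.00 mm, y_c = 129.84 mm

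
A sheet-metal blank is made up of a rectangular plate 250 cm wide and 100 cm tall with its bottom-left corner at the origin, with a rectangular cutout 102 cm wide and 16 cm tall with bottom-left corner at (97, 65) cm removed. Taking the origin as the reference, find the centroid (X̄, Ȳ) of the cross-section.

Part | A | x̄ᵢ | ȳᵢ | A·x̄ᵢ | A·ȳᵢ
plate | 25000.00 | 125.00 | 50.00 | 3125000.00 | 1250000.00
hole | -1632.00 | 148.00 | 73.00 | -241536.00 | -119136.00
Σ | 23368.00 |  |  | 2883464.00 | 1130864.00
X̄ = 2883464.00 / 23368.00 = 123.39 cm
Ȳ = 1130864.00 / 23368.00 = 48.39 cm

X̄ = 123.39 cm, Ȳ = 48.39 cm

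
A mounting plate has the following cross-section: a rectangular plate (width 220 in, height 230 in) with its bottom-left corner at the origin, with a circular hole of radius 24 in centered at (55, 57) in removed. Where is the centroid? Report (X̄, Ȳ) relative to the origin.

plate: A = 220 × 230 = 50600.00, centroid at (110.00, 115.00).
hole: A = −π·24² = -1809.56, centroid at (55.00, 57.00).
ΣA = 48790.44 in², ΣAX̄ = 5466474.34 in³, ΣAȲ = 5715855.23 in³.
X̄ = 5466474.34/48790.44 = 112.04 in; Ȳ = 5715855.23/48790.44 = 117.15 in.

X̄ = 112.04 in, Ȳ = 117.15 in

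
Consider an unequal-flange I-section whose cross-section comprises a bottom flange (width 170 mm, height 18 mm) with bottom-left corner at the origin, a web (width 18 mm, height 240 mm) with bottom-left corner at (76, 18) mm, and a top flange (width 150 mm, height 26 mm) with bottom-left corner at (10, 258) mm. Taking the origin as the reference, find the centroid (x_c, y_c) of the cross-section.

x_c = 85.00 mm, y_c = 148.99 mm

Part | A | x̄ᵢ | ȳᵢ | A·x̄ᵢ | A·ȳᵢ
bottom flange | 3060.00 | 85.00 | 9.00 | 260100.00 | 27540.00
web | 4320.00 | 85.00 | 138.00 | 367200.00 | 596160.00
top flange | 3900.00 | 85.00 | 271.00 | 331500.00 | 1056900.00
Σ | 11280.00 |  |  | 958800.00 | 1680600.00
x_c = 958800.00 / 11280.00 = 85.00 mm
y_c = 1680600.00 / 11280.00 = 148.99 mm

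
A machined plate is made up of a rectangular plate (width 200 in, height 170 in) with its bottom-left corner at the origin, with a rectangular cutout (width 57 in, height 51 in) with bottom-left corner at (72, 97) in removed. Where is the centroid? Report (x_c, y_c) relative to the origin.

x_c = 99.95 in, y_c = 81.49 in

Part | A | x̄ᵢ | ȳᵢ | A·x̄ᵢ | A·ȳᵢ
plate | 34000.00 | 100.00 | 85.00 | 3400000.00 | 2890000.00
hole | -2907.00 | 100.50 | 122.50 | -292153.50 | -356107.50
Σ | 31093.00 |  |  | 3107846.50 | 2533892.50
x_c = 3107846.50 / 31093.00 = 99.95 in
y_c = 2533892.50 / 31093.00 = 81.49 in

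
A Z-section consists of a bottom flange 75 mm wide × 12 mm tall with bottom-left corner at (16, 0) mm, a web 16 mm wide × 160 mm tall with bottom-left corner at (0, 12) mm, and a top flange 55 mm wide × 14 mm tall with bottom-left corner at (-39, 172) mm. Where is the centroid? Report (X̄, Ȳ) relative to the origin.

X̄ = 14.13 mm, Ȳ = 89.54 mm

bottom flange: A = 75 × 12 = 900.00, centroid at (53.50, 6.00).
web: A = 16 × 160 = 2560.00, centroid at (8.00, 92.00).
top flange: A = 55 × 14 = 770.00, centroid at (-11.50, 179.00).
ΣA = 4230.00 mm²
ΣAX̄ = (900.00)(53.50) + (2560.00)(8.00) + (770.00)(-11.50) = 59775.00 mm³
ΣAȲ = (900.00)(6.00) + (2560.00)(92.00) + (770.00)(179.00) = 378750.00 mm³
X̄ = 59775.00 / 4230.00 = 14.13 mm
Ȳ = 378750.00 / 4230.00 = 89.54 mm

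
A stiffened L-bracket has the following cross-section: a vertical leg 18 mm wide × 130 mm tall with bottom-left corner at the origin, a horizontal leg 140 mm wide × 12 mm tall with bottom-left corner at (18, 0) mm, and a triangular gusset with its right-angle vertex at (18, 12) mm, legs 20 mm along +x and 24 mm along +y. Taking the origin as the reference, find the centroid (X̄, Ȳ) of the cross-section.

X̄ = 41.04 mm, Ȳ = 39.20 mm

vertical leg: A = 18 × 130 = 2340.00, centroid at (9.00, 65.00).
horizontal leg: A = 140 × 12 = 1680.00, centroid at (88.00, 6.00).
gusset: A = ½·20·24 = 240.00, centroid at (24.67, 20.00).
ΣA = 4260.00 mm²
ΣAX̄ = (2340.00)(9.00) + (1680.00)(88.00) + (240.00)(24.67) = 174820.00 mm³
ΣAȲ = (2340.00)(65.00) + (1680.00)(6.00) + (240.00)(20.00) = 166980.00 mm³
X̄ = 174820.00 / 4260.00 = 41.04 mm
Ȳ = 166980.00 / 4260.00 = 39.20 mm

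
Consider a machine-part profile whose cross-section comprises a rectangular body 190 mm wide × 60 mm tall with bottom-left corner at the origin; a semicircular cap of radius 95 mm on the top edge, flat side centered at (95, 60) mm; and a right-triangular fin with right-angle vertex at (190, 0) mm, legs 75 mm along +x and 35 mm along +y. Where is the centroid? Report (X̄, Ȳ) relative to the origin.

X̄ = 100.86 mm, Ȳ = 66.18 mm

rectangular body: A = 190 × 60 = 11400.00, centroid at (95.00, 30.00).
semicircular top: A = ½π·95² = 14176.44, centroid at (95.00, 100.32).
triangular fin: A = ½·75·35 = 1312.50, centroid at (215.00, 11.67).
ΣA = 26888.94 mm², ΣAX̄ = 2711949.00 mm³, ΣAȲ = 1779482.04 mm³.
X̄ = 2711949.00/26888.94 = 100.86 mm; Ȳ = 1779482.04/26888.94 = 66.18 mm.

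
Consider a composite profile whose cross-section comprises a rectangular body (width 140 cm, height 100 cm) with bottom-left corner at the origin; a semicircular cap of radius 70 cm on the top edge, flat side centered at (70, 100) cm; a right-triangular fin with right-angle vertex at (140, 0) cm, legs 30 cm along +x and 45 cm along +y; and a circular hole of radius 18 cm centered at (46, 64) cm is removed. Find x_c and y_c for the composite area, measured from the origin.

Part | A | x̄ᵢ | ȳᵢ | A·x̄ᵢ | A·ȳᵢ
rectangular body | 14000.00 | 70.00 | 50.00 | 980000.00 | 700000.00
semicircular top | 7696.90 | 70.00 | 129.71 | 538783.14 | 998356.87
triangular fin | 675.00 | 150.00 | 15.00 | 101250.00 | 10125.00
hole | -1017.88 | 46.00 | 64.00 | -46822.30 | -65144.07
Σ | 21354.03 |  |  | 1573210.84 | 1643337.80
x_c = 1573210.84 / 21354.03 = 73.67 cm
y_c = 1643337.80 / 21354.03 = 76.96 cm

x_c = 73.67 cm, y_c = 76.96 cm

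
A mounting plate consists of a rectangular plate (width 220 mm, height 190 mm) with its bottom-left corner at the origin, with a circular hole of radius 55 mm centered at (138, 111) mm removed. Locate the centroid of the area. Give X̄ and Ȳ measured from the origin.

X̄ = 101.76 mm, Ȳ = 90.29 mm

plate: A = 220 × 190 = 41800.00, centroid at (110.00, 95.00).
hole: A = −π·55² = -9503.32, centroid at (138.00, 111.00).
ΣA = 32296.68 mm²
ΣAX̄ = (41800.00)(110.00) + (-9503.32)(138.00) = 3286542.15 mm³
ΣAȲ = (41800.00)(95.00) + (-9503.32)(111.00) = 2916131.73 mm³
X̄ = 3286542.15 / 32296.68 = 101.76 mm
Ȳ = 2916131.73 / 32296.68 = 90.29 mm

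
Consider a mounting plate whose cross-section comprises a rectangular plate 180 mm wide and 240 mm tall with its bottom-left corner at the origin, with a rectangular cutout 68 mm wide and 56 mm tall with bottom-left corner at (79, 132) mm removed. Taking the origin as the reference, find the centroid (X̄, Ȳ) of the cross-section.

X̄ = 87.78 mm, Ȳ = 116.13 mm

plate: A = 180 × 240 = 43200.00, centroid at (90.00, 120.00).
hole: A = −(68 × 56) = -3808.00, centroid at (113.00, 160.00).
ΣA = 39392.00 mm²
ΣAX̄ = (43200.00)(90.00) + (-3808.00)(113.00) = 3457696.00 mm³
ΣAȲ = (43200.00)(120.00) + (-3808.00)(160.00) = 4574720.00 mm³
X̄ = 3457696.00 / 39392.00 = 87.78 mm
Ȳ = 4574720.00 / 39392.00 = 116.13 mm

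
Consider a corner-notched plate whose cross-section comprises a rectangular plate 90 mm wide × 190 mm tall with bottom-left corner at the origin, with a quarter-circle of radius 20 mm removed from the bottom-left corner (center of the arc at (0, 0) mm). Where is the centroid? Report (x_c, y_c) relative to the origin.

plate: A = 90 × 190 = 17100.00, centroid at (45.00, 95.00).
removed quarter-circle: A = −¼π·20² = -314.16, centroid at (8.49, 8.49).
ΣA = 16785.84 mm²
ΣAx_c = (17100.00)(45.00) + (-314.16)(8.49) = 766833.33 mm³
ΣAy_c = (17100.00)(95.00) + (-314.16)(8.49) = 1621833.33 mm³
x_c = 766833.33 / 16785.84 = 45.68 mm
y_c = 1621833.33 / 16785.84 = 96.62 mm

x_c = 45.68 mm, y_c = 96.62 mm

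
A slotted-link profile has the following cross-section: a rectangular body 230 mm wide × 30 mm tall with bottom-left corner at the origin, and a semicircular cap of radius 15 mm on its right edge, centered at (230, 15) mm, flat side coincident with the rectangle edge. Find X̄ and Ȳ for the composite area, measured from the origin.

rectangular body: A = 230 × 30 = 6900.00, centroid at (115.00, 15.00).
semicircular end: A = ½π·15² = 353.43, centroid at (236.37, 15.00).
ΣA = 7253.43 mm²
ΣAX̄ = (6900.00)(115.00) + (353.43)(236.37) = 877038.71 mm³
ΣAȲ = (6900.00)(15.00) + (353.43)(15.00) = 108801.44 mm³
X̄ = 877038.71 / 7253.43 = 120.91 mm
Ȳ = 108801.44 / 7253.43 = 15.00 mm

X̄ = 120.91 mm, Ȳ = 15.00 mm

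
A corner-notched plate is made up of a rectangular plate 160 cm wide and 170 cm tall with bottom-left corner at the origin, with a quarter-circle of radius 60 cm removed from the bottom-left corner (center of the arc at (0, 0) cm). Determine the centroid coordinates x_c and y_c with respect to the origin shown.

x_c = 86.33 cm, y_c = 91.91 cm

Part | A | x̄ᵢ | ȳᵢ | A·x̄ᵢ | A·ȳᵢ
plate | 27200.00 | 80.00 | 85.00 | 2176000.00 | 2312000.00
removed quarter-circle | -2827.43 | 25.46 | 25.46 | -72000.00 | -72000.00
Σ | 24372.57 |  |  | 2104000.00 | 2240000.00
x_c = 2104000.00 / 24372.57 = 86.33 cm
y_c = 2240000.00 / 24372.57 = 91.91 cm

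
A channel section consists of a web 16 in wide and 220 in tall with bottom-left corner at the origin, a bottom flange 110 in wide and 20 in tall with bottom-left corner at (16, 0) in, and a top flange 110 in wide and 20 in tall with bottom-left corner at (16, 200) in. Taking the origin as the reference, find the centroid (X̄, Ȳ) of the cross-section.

web: A = 16 × 220 = 3520.00, centroid at (8.00, 110.00).
bottom flange: A = 110 × 20 = 2200.00, centroid at (71.00, 10.00).
top flange: A = 110 × 20 = 2200.00, centroid at (71.00, 210.00).
ΣA = 7920.00 in²
ΣAX̄ = (3520.00)(8.00) + (2200.00)(71.00) + (2200.00)(71.00) = 340560.00 in³
ΣAȲ = (3520.00)(110.00) + (2200.00)(10.00) + (2200.00)(210.00) = 871200.00 in³
X̄ = 340560.00 / 7920.00 = 43.00 in
Ȳ = 871200.00 / 7920.00 = 110.00 in

X̄ = 43.00 in, Ȳ = 110.00 in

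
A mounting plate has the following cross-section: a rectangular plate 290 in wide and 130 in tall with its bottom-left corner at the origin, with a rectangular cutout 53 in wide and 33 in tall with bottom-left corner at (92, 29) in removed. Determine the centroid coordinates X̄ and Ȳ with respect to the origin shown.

Part | A | x̄ᵢ | ȳᵢ | A·x̄ᵢ | A·ȳᵢ
plate | 37700.00 | 145.00 | 65.00 | 5466500.00 | 2450500.00
hole | -1749.00 | 118.50 | 45.50 | -207256.50 | -79579.50
Σ | 35951.00 |  |  | 5259243.50 | 2370920.50
X̄ = 5259243.50 / 35951.00 = 146.29 in
Ȳ = 2370920.50 / 35951.00 = 65.95 in

X̄ = 146.29 in, Ȳ = 65.95 in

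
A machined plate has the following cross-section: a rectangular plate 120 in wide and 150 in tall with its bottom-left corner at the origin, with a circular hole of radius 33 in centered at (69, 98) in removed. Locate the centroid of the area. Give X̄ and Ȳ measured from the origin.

plate: A = 120 × 150 = 18000.00, centroid at (60.00, 75.00).
hole: A = −π·33² = -3421.19, centroid at (69.00, 98.00).
ΣA = 14578.81 in²
ΣAX̄ = (18000.00)(60.00) + (-3421.19)(69.00) = 843937.59 in³
ΣAȲ = (18000.00)(75.00) + (-3421.19)(98.00) = 1014722.95 in³
X̄ = 843937.59 / 14578.81 = 57.89 in
Ȳ = 1014722.95 / 14578.81 = 69.60 in

X̄ = 57.89 in, Ȳ = 69.60 in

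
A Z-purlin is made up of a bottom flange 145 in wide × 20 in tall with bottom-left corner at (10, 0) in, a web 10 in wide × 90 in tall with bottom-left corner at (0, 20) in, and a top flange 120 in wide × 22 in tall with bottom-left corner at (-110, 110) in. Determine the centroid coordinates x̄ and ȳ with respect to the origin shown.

Part | A | x̄ᵢ | ȳᵢ | A·x̄ᵢ | A·ȳᵢ
bottom flange | 2900.00 | 82.50 | 10.00 | 239250.00 | 29000.00
web | 900.00 | 5.00 | 65.00 | 4500.00 | 58500.00
top flange | 2640.00 | -50.00 | 121.00 | -132000.00 | 319440.00
Σ | 6440.00 |  |  | 111750.00 | 406940.00
x̄ = 111750.00 / 6440.00 = 17.35 in
ȳ = 406940.00 / 6440.00 = 63.19 in

x̄ = 17.35 in, ȳ = 63.19 in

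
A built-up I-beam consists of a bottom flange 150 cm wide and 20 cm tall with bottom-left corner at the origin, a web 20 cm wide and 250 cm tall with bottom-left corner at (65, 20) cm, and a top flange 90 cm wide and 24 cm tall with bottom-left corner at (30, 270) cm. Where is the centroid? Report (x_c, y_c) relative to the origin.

x_c = 75.00 cm, y_c = 134.26 cm

bottom flange: A = 150 × 20 = 3000.00, centroid at (75.00, 10.00).
web: A = 20 × 250 = 5000.00, centroid at (75.00, 145.00).
top flange: A = 90 × 24 = 2160.00, centroid at (75.00, 282.00).
ΣA = 10160.00 cm²
ΣAx_c = (3000.00)(75.00) + (5000.00)(75.00) + (2160.00)(75.00) = 762000.00 cm³
ΣAy_c = (3000.00)(10.00) + (5000.00)(145.00) + (2160.00)(282.00) = 1364120.00 cm³
x_c = 762000.00 / 10160.00 = 75.00 cm
y_c = 1364120.00 / 10160.00 = 134.26 cm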